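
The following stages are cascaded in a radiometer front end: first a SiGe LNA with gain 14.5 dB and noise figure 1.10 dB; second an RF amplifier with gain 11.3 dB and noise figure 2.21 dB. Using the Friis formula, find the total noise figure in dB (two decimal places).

1.18 dB

Convert to linear (a loss of L dB is a gain of −L dB): F_i = 10^(NF_i/10), G_i = 10^(G_i,dB/10)
  Stage 1: F_1 = 10^(1.10/10) = 1.288, G_1 = 10^(14.5/10) = 28.18
  Stage 2: F_2 = 10^(2.21/10) = 1.663, G_2 = 10^(11.3/10) = 13.49
Friis cascade:
  F = 1.288 + (1.663 − 1)/28.18 = 1.312
NF = 10 log₁₀(1.312) = 1.18 dB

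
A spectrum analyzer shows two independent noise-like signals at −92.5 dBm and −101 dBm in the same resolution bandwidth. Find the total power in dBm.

Convert to linear, add, convert back:
P₁ = 5.62×10⁻¹³ W, P₂ = 7.94×10⁻¹⁴ W
P_tot = 6.42×10⁻¹³ W → 10 log₁₀(P_tot / 10⁻³) = −91.9 dBm

−91.9 dBm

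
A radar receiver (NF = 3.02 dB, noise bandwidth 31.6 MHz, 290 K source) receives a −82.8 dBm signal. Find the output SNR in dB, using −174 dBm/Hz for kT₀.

13.2 dB

Noise floor: N = −174 + 10 log₁₀(B) + NF
10 log₁₀(3.16×10⁷) = 75 dB
N = −174 + 75 + 3.02 = −95.98 dBm
SNR = P_sig − N = −82.8 − (−95.98) = 13.18 dB → 13.2 dB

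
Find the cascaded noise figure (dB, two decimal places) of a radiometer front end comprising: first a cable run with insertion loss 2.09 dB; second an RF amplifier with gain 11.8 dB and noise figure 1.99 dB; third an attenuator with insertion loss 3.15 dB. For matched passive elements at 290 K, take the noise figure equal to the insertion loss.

Convert to linear (a loss of L dB is a gain of −L dB): F_i = 10^(NF_i/10), G_i = 10^(G_i,dB/10)
  Stage 1: F_1 = 10^(2.09/10) = 1.618, G_1 = 10^(−2.09/10) = 0.6180
  Stage 2: F_2 = 10^(1.99/10) = 1.581, G_2 = 10^(11.8/10) = 15.14
  Stage 3: F_3 = 10^(3.15/10) = 2.065, G_3 = 10^(−3.15/10) = 0.4842
Friis cascade:
  F = 1.618 + (1.581 − 1)/0.6180 + (2.065 − 1)/9.354 = 2.672
NF = 10 log₁₀(2.672) = 4.27 dB

4.27 dB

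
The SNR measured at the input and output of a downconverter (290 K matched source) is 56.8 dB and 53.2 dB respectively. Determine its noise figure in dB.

3.6 dB

NF (dB) = SNR_in(dB) − SNR_out(dB) when the source is at T₀
NF = 56.8 − 53.2 = 3.6 dB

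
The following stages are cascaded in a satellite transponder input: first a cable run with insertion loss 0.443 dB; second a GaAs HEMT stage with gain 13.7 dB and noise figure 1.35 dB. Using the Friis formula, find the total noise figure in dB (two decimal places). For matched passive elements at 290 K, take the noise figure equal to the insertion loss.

1.79 dB

Convert to linear (a loss of L dB is a gain of −L dB): F_i = 10^(NF_i/10), G_i = 10^(G_i,dB/10)
  Stage 1: F_1 = 10^(0.443/10) = 1.107, G_1 = 10^(−0.443/10) = 0.9030
  Stage 2: F_2 = 10^(1.35/10) = 1.365, G_2 = 10^(13.7/10) = 23.44
Friis cascade:
  F = 1.107 + (1.365 − 1)/0.9030 = 1.511
NF = 10 log₁₀(1.511) = 1.79 dB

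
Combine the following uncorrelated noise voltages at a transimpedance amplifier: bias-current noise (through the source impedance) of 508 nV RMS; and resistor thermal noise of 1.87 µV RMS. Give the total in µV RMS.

Uncorrelated sources add in power (mean-square): V_tot = √(ΣV_i²)
V_tot = √[(5.08×10⁻⁷)² + (1.87×10⁻⁶)²] = 1.94×10⁻⁶ V = 1.94 µV

1.94 µV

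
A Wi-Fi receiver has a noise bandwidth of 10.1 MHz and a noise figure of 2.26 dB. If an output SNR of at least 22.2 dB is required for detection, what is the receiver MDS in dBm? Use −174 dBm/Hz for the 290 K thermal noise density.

−79.5 dBm

Sensitivity = −174 + 10 log₁₀(B) + NF + SNR_min
= −174 + 70.04 + 2.26 + 22.2
= −79.50 dBm → −79.5 dBm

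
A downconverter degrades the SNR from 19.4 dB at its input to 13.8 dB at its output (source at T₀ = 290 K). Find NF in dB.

NF (dB) = SNR_in(dB) − SNR_out(dB) when the source is at T₀
NF = 19.4 − 13.8 = 5.6 dB

5.6 dB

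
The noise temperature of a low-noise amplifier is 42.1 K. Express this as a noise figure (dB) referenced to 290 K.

0.589 dB

F = 1 + T_e/T₀ = 1 + 42.1/290 = 1.14517
NF = 10 log₁₀(1.14517) = 0.589 dB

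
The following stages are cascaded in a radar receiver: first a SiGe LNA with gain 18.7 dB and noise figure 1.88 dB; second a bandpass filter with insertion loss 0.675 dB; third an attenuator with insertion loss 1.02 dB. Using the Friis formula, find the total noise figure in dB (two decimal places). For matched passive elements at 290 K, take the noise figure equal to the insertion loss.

Convert to linear (a loss of L dB is a gain of −L dB): F_i = 10^(NF_i/10), G_i = 10^(G_i,dB/10)
  Stage 1: F_1 = 10^(1.88/10) = 1.542, G_1 = 10^(18.7/10) = 74.13
  Stage 2: F_2 = 10^(0.675/10) = 1.168, G_2 = 10^(−0.675/10) = 0.8561
  Stage 3: F_3 = 10^(1.02/10) = 1.265, G_3 = 10^(−1.02/10) = 0.7907
Friis cascade:
  F = 1.542 + (1.168 − 1)/74.13 + (1.265 − 1)/63.46 = 1.548
NF = 10 log₁₀(1.548) = 1.90 dB

1.90 dB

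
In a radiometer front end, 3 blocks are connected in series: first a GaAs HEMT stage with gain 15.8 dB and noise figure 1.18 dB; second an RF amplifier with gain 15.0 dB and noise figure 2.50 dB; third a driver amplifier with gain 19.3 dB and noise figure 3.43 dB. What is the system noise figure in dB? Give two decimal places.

Convert to linear (a loss of L dB is a gain of −L dB): F_i = 10^(NF_i/10), G_i = 10^(G_i,dB/10)
  Stage 1: F_1 = 10^(1.18/10) = 1.312, G_1 = 10^(15.8/10) = 38.02
  Stage 2: F_2 = 10^(2.50/10) = 1.778, G_2 = 10^(15.0/10) = 31.62
  Stage 3: F_3 = 10^(3.43/10) = 2.203, G_3 = 10^(19.3/10) = 85.11
Friis cascade:
  F = 1.312 + (1.778 − 1)/38.02 + (2.203 − 1)/1202 = 1.334
NF = 10 log₁₀(1.334) = 1.25 dB

1.25 dB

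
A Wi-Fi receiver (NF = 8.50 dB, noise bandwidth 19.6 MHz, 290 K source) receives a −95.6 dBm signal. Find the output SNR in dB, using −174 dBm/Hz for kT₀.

Noise floor: N = −174 + 10 log₁₀(B) + NF
10 log₁₀(1.96×10⁷) = 72.92 dB
N = −174 + 72.92 + 8.50 = −92.58 dBm
SNR = P_sig − N = −95.6 − (−92.58) = −3.02 dB → −3.0 dB

−3.0 dB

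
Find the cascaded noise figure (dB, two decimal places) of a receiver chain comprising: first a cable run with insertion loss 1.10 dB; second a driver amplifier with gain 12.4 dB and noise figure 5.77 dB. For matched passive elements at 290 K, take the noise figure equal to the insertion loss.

Convert to linear (a loss of L dB is a gain of −L dB): F_i = 10^(NF_i/10), G_i = 10^(G_i,dB/10)
  Stage 1: F_1 = 10^(1.10/10) = 1.288, G_1 = 10^(−1.10/10) = 0.7762
  Stage 2: F_2 = 10^(5.77/10) = 3.776, G_2 = 10^(12.4/10) = 17.38
Friis cascade:
  F = 1.288 + (3.776 − 1)/0.7762 = 4.864
NF = 10 log₁₀(4.864) = 6.87 dB

6.87 dB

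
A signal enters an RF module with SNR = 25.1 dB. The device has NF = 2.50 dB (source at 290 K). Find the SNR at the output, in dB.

22.60 dB

By definition F = SNR_in/SNR_out, so in dB: SNR_out = SNR_in − NF
SNR_out = 25.1 − 2.50 = 22.60 dB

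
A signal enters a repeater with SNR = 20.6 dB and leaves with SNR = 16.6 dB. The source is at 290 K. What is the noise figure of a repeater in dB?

NF (dB) = SNR_in(dB) − SNR_out(dB) when the source is at T₀
NF = 20.6 − 16.6 = 4.0 dB

4.0 dB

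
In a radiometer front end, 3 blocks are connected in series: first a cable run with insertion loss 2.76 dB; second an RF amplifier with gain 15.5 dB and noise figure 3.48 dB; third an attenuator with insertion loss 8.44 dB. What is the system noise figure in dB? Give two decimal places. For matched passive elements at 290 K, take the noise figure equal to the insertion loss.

Convert to linear (a loss of L dB is a gain of −L dB): F_i = 10^(NF_i/10), G_i = 10^(G_i,dB/10)
  Stage 1: F_1 = 10^(2.76/10) = 1.888, G_1 = 10^(−2.76/10) = 0.5297
  Stage 2: F_2 = 10^(3.48/10) = 2.228, G_2 = 10^(15.5/10) = 35.48
  Stage 3: F_3 = 10^(8.44/10) = 6.982, G_3 = 10^(−8.44/10) = 0.1432
Friis cascade:
  F = 1.888 + (2.228 − 1)/0.5297 + (6.982 − 1)/18.79 = 4.526
NF = 10 log₁₀(4.526) = 6.56 dB

6.56 dB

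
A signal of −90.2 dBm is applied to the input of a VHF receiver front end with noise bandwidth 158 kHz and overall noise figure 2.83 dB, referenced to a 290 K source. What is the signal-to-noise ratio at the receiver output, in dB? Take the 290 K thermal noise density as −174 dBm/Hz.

Noise floor: N = −174 + 10 log₁₀(B) + NF
10 log₁₀(1.58×10⁵) = 51.99 dB
N = −174 + 51.99 + 2.83 = −119.18 dBm
SNR = P_sig − N = −90.2 − (−119.18) = 28.98 dB → 29.0 dB

29.0 dB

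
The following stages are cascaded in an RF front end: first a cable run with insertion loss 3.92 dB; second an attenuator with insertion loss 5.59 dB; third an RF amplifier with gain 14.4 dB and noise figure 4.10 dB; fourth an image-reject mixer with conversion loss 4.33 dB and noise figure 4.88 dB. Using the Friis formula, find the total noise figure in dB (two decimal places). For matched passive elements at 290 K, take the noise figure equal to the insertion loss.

13.74 dB

Convert to linear (a loss of L dB is a gain of −L dB): F_i = 10^(NF_i/10), G_i = 10^(G_i,dB/10)
  Stage 1: F_1 = 10^(3.92/10) = 2.466, G_1 = 10^(−3.92/10) = 0.4055
  Stage 2: F_2 = 10^(5.59/10) = 3.622, G_2 = 10^(−5.59/10) = 0.2761
  Stage 3: F_3 = 10^(4.10/10) = 2.570, G_3 = 10^(14.4/10) = 27.54
  Stage 4: F_4 = 10^(4.88/10) = 3.076, G_4 = 10^(−4.33/10) = 0.3690
Friis cascade:
  F = 2.466 + (3.622 − 1)/0.4055 + (2.570 − 1)/0.1119 + (3.076 − 1)/3.083 = 23.63
NF = 10 log₁₀(23.63) = 13.74 dB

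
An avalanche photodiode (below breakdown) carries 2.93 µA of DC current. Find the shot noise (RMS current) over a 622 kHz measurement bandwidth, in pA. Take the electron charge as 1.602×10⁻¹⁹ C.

I_n = √(2qI·B)
2qI·B = 2 × 1.602×10⁻¹⁹ × 2.93×10⁻⁶ × 6.22×10⁵ = 5.84×10⁻¹⁹ A²
I_n = √(5.84×10⁻¹⁹) = 7.64×10⁻¹⁰ A = 764 pA

764 pA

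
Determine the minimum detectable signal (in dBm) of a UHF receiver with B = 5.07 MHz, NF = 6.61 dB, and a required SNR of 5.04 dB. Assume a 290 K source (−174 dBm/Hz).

Sensitivity = −174 + 10 log₁₀(B) + NF + SNR_min
= −174 + 67.05 + 6.61 + 5.04
= −95.30 dBm → −95.3 dBm

−95.3 dBm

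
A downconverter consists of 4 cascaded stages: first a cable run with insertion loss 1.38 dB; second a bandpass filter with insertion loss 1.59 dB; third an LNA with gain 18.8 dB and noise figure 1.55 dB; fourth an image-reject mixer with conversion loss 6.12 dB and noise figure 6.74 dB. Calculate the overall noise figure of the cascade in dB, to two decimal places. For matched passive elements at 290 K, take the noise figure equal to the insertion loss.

4.67 dB

Convert to linear (a loss of L dB is a gain of −L dB): F_i = 10^(NF_i/10), G_i = 10^(G_i,dB/10)
  Stage 1: F_1 = 10^(1.38/10) = 1.374, G_1 = 10^(−1.38/10) = 0.7278
  Stage 2: F_2 = 10^(1.59/10) = 1.442, G_2 = 10^(−1.59/10) = 0.6934
  Stage 3: F_3 = 10^(1.55/10) = 1.429, G_3 = 10^(18.8/10) = 75.86
  Stage 4: F_4 = 10^(6.74/10) = 4.721, G_4 = 10^(−6.12/10) = 0.2443
Friis cascade:
  F = 1.374 + (1.442 − 1)/0.7278 + (1.429 − 1)/0.5047 + (4.721 − 1)/38.28 = 2.929
NF = 10 log₁₀(2.929) = 4.67 dB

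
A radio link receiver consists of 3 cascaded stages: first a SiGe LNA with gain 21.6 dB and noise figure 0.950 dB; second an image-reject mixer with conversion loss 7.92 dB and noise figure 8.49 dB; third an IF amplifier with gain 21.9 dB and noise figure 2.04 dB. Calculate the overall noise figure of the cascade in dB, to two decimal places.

Convert to linear (a loss of L dB is a gain of −L dB): F_i = 10^(NF_i/10), G_i = 10^(G_i,dB/10)
  Stage 1: F_1 = 10^(0.950/10) = 1.245, G_1 = 10^(21.6/10) = 144.5
  Stage 2: F_2 = 10^(8.49/10) = 7.063, G_2 = 10^(−7.92/10) = 0.1614
  Stage 3: F_3 = 10^(2.04/10) = 1.600, G_3 = 10^(21.9/10) = 154.9
Friis cascade:
  F = 1.245 + (7.063 − 1)/144.5 + (1.600 − 1)/23.33 = 1.312
NF = 10 log₁₀(1.312) = 1.18 dB

1.18 dB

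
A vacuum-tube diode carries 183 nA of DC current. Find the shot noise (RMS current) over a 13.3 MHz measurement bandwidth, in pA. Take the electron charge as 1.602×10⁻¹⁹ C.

I_n = √(2qI·B)
2qI·B = 2 × 1.602×10⁻¹⁹ × 1.83×10⁻⁷ × 1.33×10⁷ = 7.80×10⁻¹⁹ A²
I_n = √(7.80×10⁻¹⁹) = 8.83×10⁻¹⁰ A = 883 pA

883 pA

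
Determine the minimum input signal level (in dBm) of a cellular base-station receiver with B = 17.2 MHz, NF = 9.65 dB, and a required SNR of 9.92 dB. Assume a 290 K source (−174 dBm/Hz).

Sensitivity = −174 + 10 log₁₀(B) + NF + SNR_min
= −174 + 72.36 + 9.65 + 9.92
= −82.07 dBm → −82.1 dBm

−82.1 dBm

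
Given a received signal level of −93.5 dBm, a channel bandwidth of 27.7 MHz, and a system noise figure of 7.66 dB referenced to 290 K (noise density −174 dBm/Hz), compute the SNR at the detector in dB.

Noise floor: N = −174 + 10 log₁₀(B) + NF
10 log₁₀(2.77×10⁷) = 74.42 dB
N = −174 + 74.42 + 7.66 = −91.92 dBm
SNR = P_sig − N = −93.5 − (−91.92) = −1.58 dB → −1.6 dB

−1.6 dB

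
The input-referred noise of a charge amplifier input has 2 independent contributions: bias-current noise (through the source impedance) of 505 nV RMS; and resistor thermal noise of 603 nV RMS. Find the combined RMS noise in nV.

Uncorrelated sources add in power (mean-square): V_tot = √(ΣV_i²)
V_tot = √[(5.05×10⁻⁷)² + (6.03×10⁻⁷)²] = 7.87×10⁻⁷ V = 787 nV

787 nV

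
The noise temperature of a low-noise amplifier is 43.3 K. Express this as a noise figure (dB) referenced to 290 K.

0.604 dB

F = 1 + T_e/T₀ = 1 + 43.3/290 = 1.14931
NF = 10 log₁₀(1.14931) = 0.604 dB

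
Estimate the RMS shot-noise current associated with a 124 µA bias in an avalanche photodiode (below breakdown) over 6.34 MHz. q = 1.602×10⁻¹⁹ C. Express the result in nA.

15.9 nA

I_n = √(2qI·B)
2qI·B = 2 × 1.602×10⁻¹⁹ × 1.24×10⁻⁴ × 6.34×10⁶ = 2.52×10⁻¹⁶ A²
I_n = √(2.52×10⁻¹⁶) = 1.59×10⁻⁸ A = 15.9 nA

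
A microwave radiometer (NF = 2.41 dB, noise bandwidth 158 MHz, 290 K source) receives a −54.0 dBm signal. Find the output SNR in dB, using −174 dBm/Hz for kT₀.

35.6 dB

Noise floor: N = −174 + 10 log₁₀(B) + NF
10 log₁₀(1.58×10⁸) = 81.99 dB
N = −174 + 81.99 + 2.41 = −89.60 dBm
SNR = P_sig − N = −54.0 − (−89.60) = 35.60 dB → 35.6 dB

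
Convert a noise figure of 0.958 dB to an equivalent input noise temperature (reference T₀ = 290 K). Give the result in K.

71.6 K

F = 10^(0.958/10) = 1.24681
T_e = (F − 1)·T₀ = (1.24681 − 1) × 290 = 71.6 K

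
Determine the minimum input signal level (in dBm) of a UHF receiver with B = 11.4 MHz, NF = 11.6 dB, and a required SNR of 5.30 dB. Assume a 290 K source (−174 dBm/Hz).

Sensitivity = −174 + 10 log₁₀(B) + NF + SNR_min
= −174 + 70.57 + 11.6 + 5.30
= −86.53 dBm → −86.5 dBm

−86.5 dBm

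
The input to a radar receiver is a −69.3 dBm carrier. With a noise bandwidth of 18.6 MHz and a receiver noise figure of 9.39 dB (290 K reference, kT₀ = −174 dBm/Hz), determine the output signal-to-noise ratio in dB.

22.6 dB

Noise floor: N = −174 + 10 log₁₀(B) + NF
10 log₁₀(1.86×10⁷) = 72.7 dB
N = −174 + 72.7 + 9.39 = −91.91 dBm
SNR = P_sig − N = −69.3 − (−91.91) = 22.61 dB → 22.6 dB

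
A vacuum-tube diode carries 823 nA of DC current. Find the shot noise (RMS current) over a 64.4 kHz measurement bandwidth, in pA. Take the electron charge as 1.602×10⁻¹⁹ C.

I_n = √(2qI·B)
2qI·B = 2 × 1.602×10⁻¹⁹ × 8.23×10⁻⁷ × 6.44×10⁴ = 1.70×10⁻²⁰ A²
I_n = √(1.70×10⁻²⁰) = 1.30×10⁻¹⁰ A = 130 pA

130 pA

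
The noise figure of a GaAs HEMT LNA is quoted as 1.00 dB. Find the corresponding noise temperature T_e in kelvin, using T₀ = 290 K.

75.1 K

F = 10^(1.00/10) = 1.25893
T_e = (F − 1)·T₀ = (1.25893 − 1) × 290 = 75.1 K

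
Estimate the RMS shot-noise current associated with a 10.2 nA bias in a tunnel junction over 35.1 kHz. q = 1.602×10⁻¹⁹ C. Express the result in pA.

10.7 pA

I_n = √(2qI·B)
2qI·B = 2 × 1.602×10⁻¹⁹ × 1.02×10⁻⁸ × 3.51×10⁴ = 1.15×10⁻²² A²
I_n = √(1.15×10⁻²²) = 1.07×10⁻¹¹ A = 10.7 pA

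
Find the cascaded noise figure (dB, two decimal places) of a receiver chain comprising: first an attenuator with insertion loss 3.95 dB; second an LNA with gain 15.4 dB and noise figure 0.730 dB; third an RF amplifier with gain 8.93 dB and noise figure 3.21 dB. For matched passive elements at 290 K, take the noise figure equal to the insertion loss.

4.79 dB

Convert to linear (a loss of L dB is a gain of −L dB): F_i = 10^(NF_i/10), G_i = 10^(G_i,dB/10)
  Stage 1: F_1 = 10^(3.95/10) = 2.483, G_1 = 10^(−3.95/10) = 0.4027
  Stage 2: F_2 = 10^(0.730/10) = 1.183, G_2 = 10^(15.4/10) = 34.67
  Stage 3: F_3 = 10^(3.21/10) = 2.094, G_3 = 10^(8.93/10) = 7.816
Friis cascade:
  F = 2.483 + (1.183 − 1)/0.4027 + (2.094 − 1)/13.96 = 3.016
NF = 10 log₁₀(3.016) = 4.79 dB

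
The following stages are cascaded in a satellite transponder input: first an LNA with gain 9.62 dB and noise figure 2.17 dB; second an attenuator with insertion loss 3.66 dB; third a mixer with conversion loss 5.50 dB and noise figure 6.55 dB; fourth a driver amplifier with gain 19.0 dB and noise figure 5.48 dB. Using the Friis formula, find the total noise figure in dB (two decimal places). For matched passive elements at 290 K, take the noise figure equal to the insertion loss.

Convert to linear (a loss of L dB is a gain of −L dB): F_i = 10^(NF_i/10), G_i = 10^(G_i,dB/10)
  Stage 1: F_1 = 10^(2.17/10) = 1.648, G_1 = 10^(9.62/10) = 9.162
  Stage 2: F_2 = 10^(3.66/10) = 2.323, G_2 = 10^(−3.66/10) = 0.4305
  Stage 3: F_3 = 10^(6.55/10) = 4.519, G_3 = 10^(−5.50/10) = 0.2818
  Stage 4: F_4 = 10^(5.48/10) = 3.532, G_4 = 10^(19.0/10) = 79.43
Friis cascade:
  F = 1.648 + (2.323 − 1)/9.162 + (4.519 − 1)/3.945 + (3.532 − 1)/1.112 = 4.962
NF = 10 log₁₀(4.962) = 6.96 dB

6.96 dB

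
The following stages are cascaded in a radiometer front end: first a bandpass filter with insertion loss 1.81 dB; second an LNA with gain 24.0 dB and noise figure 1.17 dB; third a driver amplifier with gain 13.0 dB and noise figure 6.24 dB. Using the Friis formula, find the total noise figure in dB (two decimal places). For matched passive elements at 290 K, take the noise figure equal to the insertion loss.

3.02 dB

Convert to linear (a loss of L dB is a gain of −L dB): F_i = 10^(NF_i/10), G_i = 10^(G_i,dB/10)
  Stage 1: F_1 = 10^(1.81/10) = 1.517, G_1 = 10^(−1.81/10) = 0.6592
  Stage 2: F_2 = 10^(1.17/10) = 1.309, G_2 = 10^(24.0/10) = 251.2
  Stage 3: F_3 = 10^(6.24/10) = 4.207, G_3 = 10^(13.0/10) = 19.95
Friis cascade:
  F = 1.517 + (1.309 − 1)/0.6592 + (4.207 − 1)/165.6 = 2.005
NF = 10 log₁₀(2.005) = 3.02 dB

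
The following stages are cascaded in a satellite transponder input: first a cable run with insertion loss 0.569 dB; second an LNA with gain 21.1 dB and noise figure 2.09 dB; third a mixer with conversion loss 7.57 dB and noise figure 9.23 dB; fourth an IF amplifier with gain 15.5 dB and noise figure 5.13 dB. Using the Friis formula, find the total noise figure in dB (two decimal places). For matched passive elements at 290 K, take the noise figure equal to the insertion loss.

3.06 dB

Convert to linear (a loss of L dB is a gain of −L dB): F_i = 10^(NF_i/10), G_i = 10^(G_i,dB/10)
  Stage 1: F_1 = 10^(0.569/10) = 1.140, G_1 = 10^(−0.569/10) = 0.8772
  Stage 2: F_2 = 10^(2.09/10) = 1.618, G_2 = 10^(21.1/10) = 128.8
  Stage 3: F_3 = 10^(9.23/10) = 8.375, G_3 = 10^(−7.57/10) = 0.1750
  Stage 4: F_4 = 10^(5.13/10) = 3.258, G_4 = 10^(15.5/10) = 35.48
Friis cascade:
  F = 1.140 + (1.618 − 1)/0.8772 + (8.375 − 1)/113.0 + (3.258 − 1)/19.77 = 2.024
NF = 10 log₁₀(2.024) = 3.06 dB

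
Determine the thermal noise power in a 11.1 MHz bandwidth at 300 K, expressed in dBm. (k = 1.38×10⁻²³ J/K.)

P_n = kTB = 1.38×10⁻²³ × 300 × 1.11×10⁷ = 4.60×10⁻¹⁴ W
In dBm: 10 log₁₀(4.60×10⁻¹⁴ / 10⁻³) = −103.4 dBm

−103.4 dBm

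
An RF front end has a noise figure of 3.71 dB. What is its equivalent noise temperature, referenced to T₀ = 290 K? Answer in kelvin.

F = 10^(3.71/10) = 2.34963
T_e = (F − 1)·T₀ = (2.34963 − 1) × 290 = 391 K

391 K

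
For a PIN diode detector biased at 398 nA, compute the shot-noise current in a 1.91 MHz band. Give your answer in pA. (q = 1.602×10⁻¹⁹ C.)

494 pA

I_n = √(2qI·B)
2qI·B = 2 × 1.602×10⁻¹⁹ × 3.98×10⁻⁷ × 1.91×10⁶ = 2.44×10⁻¹⁹ A²
I_n = √(2.44×10⁻¹⁹) = 4.94×10⁻¹⁰ A = 494 pA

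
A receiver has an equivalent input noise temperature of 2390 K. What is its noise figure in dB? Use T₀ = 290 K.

F = 1 + T_e/T₀ = 1 + 2390/290 = 9.24138
NF = 10 log₁₀(9.24138) = 9.66 dB

9.66 dB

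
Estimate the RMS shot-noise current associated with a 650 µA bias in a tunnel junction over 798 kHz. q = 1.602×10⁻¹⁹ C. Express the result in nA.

12.9 nA

I_n = √(2qI·B)
2qI·B = 2 × 1.602×10⁻¹⁹ × 6.50×10⁻⁴ × 7.98×10⁵ = 1.66×10⁻¹⁶ A²
I_n = √(1.66×10⁻¹⁶) = 1.29×10⁻⁸ A = 12.9 nA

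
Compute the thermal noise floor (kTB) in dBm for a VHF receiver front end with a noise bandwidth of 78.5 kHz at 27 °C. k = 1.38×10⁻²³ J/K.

−124.9 dBm

T = 27 °C + 273.15 = 300.15 K
P_n = kTB = 1.38×10⁻²³ × 300.15 × 7.85×10⁴ = 3.25×10⁻¹⁶ W
In dBm: 10 log₁₀(3.25×10⁻¹⁶ / 10⁻³) = −124.9 dBm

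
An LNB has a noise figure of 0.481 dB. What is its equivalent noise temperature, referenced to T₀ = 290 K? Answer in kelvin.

34.0 K

F = 10^(0.481/10) = 1.11712
T_e = (F − 1)·T₀ = (1.11712 − 1) × 290 = 34.0 K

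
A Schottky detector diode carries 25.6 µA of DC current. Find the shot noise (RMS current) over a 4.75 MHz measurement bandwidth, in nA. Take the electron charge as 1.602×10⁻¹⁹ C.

6.24 nA

I_n = √(2qI·B)
2qI·B = 2 × 1.602×10⁻¹⁹ × 2.56×10⁻⁵ × 4.75×10⁶ = 3.90×10⁻¹⁷ A²
I_n = √(3.90×10⁻¹⁷) = 6.24×10⁻⁹ A = 6.24 nA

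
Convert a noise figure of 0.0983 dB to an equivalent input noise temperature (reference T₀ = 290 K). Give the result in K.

F = 10^(0.0983/10) = 1.02289
T_e = (F − 1)·T₀ = (1.02289 − 1) × 290 = 6.64 K

6.64 K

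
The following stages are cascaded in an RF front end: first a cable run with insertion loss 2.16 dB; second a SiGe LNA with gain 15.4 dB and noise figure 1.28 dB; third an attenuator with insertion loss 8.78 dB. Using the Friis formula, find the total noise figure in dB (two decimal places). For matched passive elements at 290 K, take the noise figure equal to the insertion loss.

Convert to linear (a loss of L dB is a gain of −L dB): F_i = 10^(NF_i/10), G_i = 10^(G_i,dB/10)
  Stage 1: F_1 = 10^(2.16/10) = 1.644, G_1 = 10^(−2.16/10) = 0.6081
  Stage 2: F_2 = 10^(1.28/10) = 1.343, G_2 = 10^(15.4/10) = 34.67
  Stage 3: F_3 = 10^(8.78/10) = 7.551, G_3 = 10^(−8.78/10) = 0.1324
Friis cascade:
  F = 1.644 + (1.343 − 1)/0.6081 + (7.551 − 1)/21.09 = 2.519
NF = 10 log₁₀(2.519) = 4.01 dB

4.01 dB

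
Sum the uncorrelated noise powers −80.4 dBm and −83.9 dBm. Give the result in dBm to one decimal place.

−78.8 dBm

Convert to linear, add, convert back:
P₁ = 9.12×10⁻¹² W, P₂ = 4.07×10⁻¹² W
P_tot = 1.32×10⁻¹¹ W → 10 log₁₀(P_tot / 10⁻³) = −78.8 dBm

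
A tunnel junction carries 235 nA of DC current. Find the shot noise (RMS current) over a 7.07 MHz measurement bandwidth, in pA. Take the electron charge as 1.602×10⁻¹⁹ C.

I_n = √(2qI·B)
2qI·B = 2 × 1.602×10⁻¹⁹ × 2.35×10⁻⁷ × 7.07×10⁶ = 5.32×10⁻¹⁹ A²
I_n = √(5.32×10⁻¹⁹) = 7.30×10⁻¹⁰ A = 730 pA

730 pA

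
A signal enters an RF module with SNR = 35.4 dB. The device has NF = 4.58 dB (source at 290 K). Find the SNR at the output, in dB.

30.82 dB

By definition F = SNR_in/SNR_out, so in dB: SNR_out = SNR_in − NF
SNR_out = 35.4 − 4.58 = 30.82 dB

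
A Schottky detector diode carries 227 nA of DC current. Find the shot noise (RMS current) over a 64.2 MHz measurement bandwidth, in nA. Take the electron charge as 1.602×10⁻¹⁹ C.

I_n = √(2qI·B)
2qI·B = 2 × 1.602×10⁻¹⁹ × 2.27×10⁻⁷ × 6.42×10⁷ = 4.67×10⁻¹⁸ A²
I_n = √(4.67×10⁻¹⁸) = 2.16×10⁻⁹ A = 2.16 nA

2.16 nA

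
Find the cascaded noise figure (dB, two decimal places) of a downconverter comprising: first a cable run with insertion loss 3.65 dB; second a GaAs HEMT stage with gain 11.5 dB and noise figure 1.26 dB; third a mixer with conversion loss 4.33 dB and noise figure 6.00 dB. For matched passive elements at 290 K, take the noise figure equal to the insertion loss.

Convert to linear (a loss of L dB is a gain of −L dB): F_i = 10^(NF_i/10), G_i = 10^(G_i,dB/10)
  Stage 1: F_1 = 10^(3.65/10) = 2.317, G_1 = 10^(−3.65/10) = 0.4315
  Stage 2: F_2 = 10^(1.26/10) = 1.337, G_2 = 10^(11.5/10) = 14.13
  Stage 3: F_3 = 10^(6.00/10) = 3.981, G_3 = 10^(−4.33/10) = 0.3690
Friis cascade:
  F = 2.317 + (1.337 − 1)/0.4315 + (3.981 − 1)/6.095 = 3.586
NF = 10 log₁₀(3.586) = 5.55 dB

5.55 dB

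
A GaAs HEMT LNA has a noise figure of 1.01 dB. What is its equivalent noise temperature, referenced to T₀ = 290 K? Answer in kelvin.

75.9 K

F = 10^(1.01/10) = 1.26183
T_e = (F − 1)·T₀ = (1.26183 − 1) × 290 = 75.9 K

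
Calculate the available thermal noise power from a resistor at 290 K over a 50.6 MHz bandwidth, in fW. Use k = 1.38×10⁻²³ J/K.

203 fW

P_n = kTB = 1.38×10⁻²³ × 290 × 5.06×10⁷ = 2.03×10⁻¹³ W = 203 fW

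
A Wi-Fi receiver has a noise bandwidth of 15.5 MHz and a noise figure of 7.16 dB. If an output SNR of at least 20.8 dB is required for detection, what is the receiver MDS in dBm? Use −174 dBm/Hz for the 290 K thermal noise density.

Sensitivity = −174 + 10 log₁₀(B) + NF + SNR_min
= −174 + 71.9 + 7.16 + 20.8
= −74.14 dBm → −74.1 dBm

−74.1 dBm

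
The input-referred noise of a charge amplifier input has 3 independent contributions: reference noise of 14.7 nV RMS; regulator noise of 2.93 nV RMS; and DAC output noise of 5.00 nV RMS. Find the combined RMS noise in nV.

15.8 nV

Uncorrelated sources add in power (mean-square): V_tot = √(ΣV_i²)
V_tot = √[(1.47×10⁻⁸)² + (2.93×10⁻⁹)² + (5.00×10⁻⁹)²] = 1.58×10⁻⁸ V = 15.8 nV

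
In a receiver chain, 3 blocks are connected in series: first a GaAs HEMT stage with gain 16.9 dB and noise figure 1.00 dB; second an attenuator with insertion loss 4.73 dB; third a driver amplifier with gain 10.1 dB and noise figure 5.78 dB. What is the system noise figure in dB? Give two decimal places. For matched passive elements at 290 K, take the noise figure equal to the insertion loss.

1.67 dB

Convert to linear (a loss of L dB is a gain of −L dB): F_i = 10^(NF_i/10), G_i = 10^(G_i,dB/10)
  Stage 1: F_1 = 10^(1.00/10) = 1.259, G_1 = 10^(16.9/10) = 48.98
  Stage 2: F_2 = 10^(4.73/10) = 2.972, G_2 = 10^(−4.73/10) = 0.3365
  Stage 3: F_3 = 10^(5.78/10) = 3.784, G_3 = 10^(10.1/10) = 10.23
Friis cascade:
  F = 1.259 + (2.972 − 1)/48.98 + (3.784 − 1)/16.48 = 1.468
NF = 10 log₁₀(1.468) = 1.67 dB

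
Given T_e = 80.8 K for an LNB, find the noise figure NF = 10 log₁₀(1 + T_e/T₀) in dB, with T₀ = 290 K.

F = 1 + T_e/T₀ = 1 + 80.8/290 = 1.27862
NF = 10 log₁₀(1.27862) = 1.07 dB

1.07 dB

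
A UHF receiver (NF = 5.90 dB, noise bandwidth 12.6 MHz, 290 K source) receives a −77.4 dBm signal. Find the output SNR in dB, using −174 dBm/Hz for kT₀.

Noise floor: N = −174 + 10 log₁₀(B) + NF
10 log₁₀(1.26×10⁷) = 71 dB
N = −174 + 71 + 5.90 = −97.10 dBm
SNR = P_sig − N = −77.4 − (−97.10) = 19.70 dB → 19.7 dB

19.7 dB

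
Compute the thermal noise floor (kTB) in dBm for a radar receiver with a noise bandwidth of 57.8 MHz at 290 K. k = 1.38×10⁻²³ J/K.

−96.4 dBm

P_n = kTB = 1.38×10⁻²³ × 290 × 5.78×10⁷ = 2.31×10⁻¹³ W
In dBm: 10 log₁₀(2.31×10⁻¹³ / 10⁻³) = −96.4 dBm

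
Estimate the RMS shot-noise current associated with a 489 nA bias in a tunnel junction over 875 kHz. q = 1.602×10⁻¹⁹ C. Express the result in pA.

370 pA

I_n = √(2qI·B)
2qI·B = 2 × 1.602×10⁻¹⁹ × 4.89×10⁻⁷ × 8.75×10⁵ = 1.37×10⁻¹⁹ A²
I_n = √(1.37×10⁻¹⁹) = 3.70×10⁻¹⁰ A = 370 pA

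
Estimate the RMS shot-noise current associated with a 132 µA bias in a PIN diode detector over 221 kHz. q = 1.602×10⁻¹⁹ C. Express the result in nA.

I_n = √(2qI·B)
2qI·B = 2 × 1.602×10⁻¹⁹ × 1.32×10⁻⁴ × 2.21×10⁵ = 9.35×10⁻¹⁸ A²
I_n = √(9.35×10⁻¹⁸) = 3.06×10⁻⁹ A = 3.06 nA

3.06 nA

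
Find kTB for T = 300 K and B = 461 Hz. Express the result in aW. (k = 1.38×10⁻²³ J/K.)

1.91 aW

P_n = kTB = 1.38×10⁻²³ × 300 × 4.61×10² = 1.91×10⁻¹⁸ W = 1.91 aW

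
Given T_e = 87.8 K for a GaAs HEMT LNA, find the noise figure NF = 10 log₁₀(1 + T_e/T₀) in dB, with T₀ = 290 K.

F = 1 + T_e/T₀ = 1 + 87.8/290 = 1.30276
NF = 10 log₁₀(1.30276) = 1.15 dB

1.15 dB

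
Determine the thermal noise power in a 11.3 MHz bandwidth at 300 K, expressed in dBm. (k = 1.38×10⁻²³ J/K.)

P_n = kTB = 1.38×10⁻²³ × 300 × 1.13×10⁷ = 4.68×10⁻¹⁴ W
In dBm: 10 log₁₀(4.68×10⁻¹⁴ / 10⁻³) = −103.3 dBm

−103.3 dBm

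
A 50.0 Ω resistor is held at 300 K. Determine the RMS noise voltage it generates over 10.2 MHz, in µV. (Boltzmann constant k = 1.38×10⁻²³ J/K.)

2.91 µV

V_n = √(4kTRB)
4kTRB = 4 × 1.38×10⁻²³ × 300 × 5.00×10¹ × 1.02×10⁷ = 8.45×10⁻¹² V²
V_n = √(8.45×10⁻¹²) = 2.91×10⁻⁶ V = 2.91 µV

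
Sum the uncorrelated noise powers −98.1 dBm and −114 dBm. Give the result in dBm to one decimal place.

Convert to linear, add, convert back:
P₁ = 1.55×10⁻¹³ W, P₂ = 3.98×10⁻¹⁵ W
P_tot = 1.59×10⁻¹³ W → 10 log₁₀(P_tot / 10⁻³) = −98.0 dBm

−98.0 dBm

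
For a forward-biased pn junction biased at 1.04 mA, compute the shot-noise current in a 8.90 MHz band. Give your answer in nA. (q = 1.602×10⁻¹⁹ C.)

54.5 nA

I_n = √(2qI·B)
2qI·B = 2 × 1.602×10⁻¹⁹ × 1.04×10⁻³ × 8.90×10⁶ = 2.97×10⁻¹⁵ A²
I_n = √(2.97×10⁻¹⁵) = 5.45×10⁻⁸ A = 54.5 nA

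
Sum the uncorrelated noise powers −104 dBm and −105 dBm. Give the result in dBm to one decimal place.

Convert to linear, add, convert back:
P₁ = 3.98×10⁻¹⁴ W, P₂ = 3.16×10⁻¹⁴ W
P_tot = 7.14×10⁻¹⁴ W → 10 log₁₀(P_tot / 10⁻³) = −101.5 dBm

−101.5 dBm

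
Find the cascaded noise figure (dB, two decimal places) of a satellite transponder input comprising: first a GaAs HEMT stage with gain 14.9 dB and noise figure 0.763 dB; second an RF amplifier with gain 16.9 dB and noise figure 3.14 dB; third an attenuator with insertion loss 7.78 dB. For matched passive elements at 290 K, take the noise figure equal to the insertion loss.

0.90 dB

Convert to linear (a loss of L dB is a gain of −L dB): F_i = 10^(NF_i/10), G_i = 10^(G_i,dB/10)
  Stage 1: F_1 = 10^(0.763/10) = 1.192, G_1 = 10^(14.9/10) = 30.90
  Stage 2: F_2 = 10^(3.14/10) = 2.061, G_2 = 10^(16.9/10) = 48.98
  Stage 3: F_3 = 10^(7.78/10) = 5.998, G_3 = 10^(−7.78/10) = 0.1667
Friis cascade:
  F = 1.192 + (2.061 − 1)/30.90 + (5.998 − 1)/1514 = 1.230
NF = 10 log₁₀(1.230) = 0.90 dB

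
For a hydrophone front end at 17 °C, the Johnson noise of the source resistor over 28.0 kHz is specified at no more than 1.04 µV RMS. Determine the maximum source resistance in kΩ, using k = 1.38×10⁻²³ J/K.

T = 17 °C + 273.15 = 290.15 K
Johnson–Nyquist: V_n = √(4kTRB) ⇒ R = V_n² / (4kTB)
4kTB = 4 × 1.38×10⁻²³ × 290.15 × 2.80×10⁴ = 4.48×10⁻¹⁶
R = (1.04×10⁻⁶)² / 4.48×10⁻¹⁶ = 2.41×10³ Ω = 2.41 kΩ

2.41 kΩ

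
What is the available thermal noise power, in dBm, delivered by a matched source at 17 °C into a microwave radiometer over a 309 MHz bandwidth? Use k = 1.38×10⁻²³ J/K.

T = 17 °C + 273.15 = 290.15 K
P_n = kTB = 1.38×10⁻²³ × 290.15 × 3.09×10⁸ = 1.24×10⁻¹² W
In dBm: 10 log₁₀(1.24×10⁻¹² / 10⁻³) = −89.1 dBm

−89.1 dBm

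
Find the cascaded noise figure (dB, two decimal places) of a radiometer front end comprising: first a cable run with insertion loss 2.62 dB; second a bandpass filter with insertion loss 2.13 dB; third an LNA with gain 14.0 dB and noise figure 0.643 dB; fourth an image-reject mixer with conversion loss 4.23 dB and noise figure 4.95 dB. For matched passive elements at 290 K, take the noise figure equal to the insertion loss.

5.70 dB

Convert to linear (a loss of L dB is a gain of −L dB): F_i = 10^(NF_i/10), G_i = 10^(G_i,dB/10)
  Stage 1: F_1 = 10^(2.62/10) = 1.828, G_1 = 10^(−2.62/10) = 0.5470
  Stage 2: F_2 = 10^(2.13/10) = 1.633, G_2 = 10^(−2.13/10) = 0.6124
  Stage 3: F_3 = 10^(0.643/10) = 1.160, G_3 = 10^(14.0/10) = 25.12
  Stage 4: F_4 = 10^(4.95/10) = 3.126, G_4 = 10^(−4.23/10) = 0.3776
Friis cascade:
  F = 1.828 + (1.633 − 1)/0.5470 + (1.160 − 1)/0.3350 + (3.126 − 1)/8.414 = 3.714
NF = 10 log₁₀(3.714) = 5.70 dB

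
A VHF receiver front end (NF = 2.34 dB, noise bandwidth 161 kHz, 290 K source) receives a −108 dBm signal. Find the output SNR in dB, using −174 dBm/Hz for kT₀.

Noise floor: N = −174 + 10 log₁₀(B) + NF
10 log₁₀(1.61×10⁵) = 52.07 dB
N = −174 + 52.07 + 2.34 = −119.59 dBm
SNR = P_sig − N = −108 − (−119.59) = 11.59 dB → 11.6 dB

11.6 dB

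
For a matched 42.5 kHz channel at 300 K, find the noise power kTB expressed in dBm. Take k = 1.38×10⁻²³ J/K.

−127.5 dBm

P_n = kTB = 1.38×10⁻²³ × 300 × 4.25×10⁴ = 1.76×10⁻¹⁶ W
In dBm: 10 log₁₀(1.76×10⁻¹⁶ / 10⁻³) = −127.5 dBm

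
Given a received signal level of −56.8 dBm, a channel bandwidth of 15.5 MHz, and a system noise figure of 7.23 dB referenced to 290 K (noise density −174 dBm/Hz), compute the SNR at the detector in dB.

38.1 dB

Noise floor: N = −174 + 10 log₁₀(B) + NF
10 log₁₀(1.55×10⁷) = 71.9 dB
N = −174 + 71.9 + 7.23 = −94.87 dBm
SNR = P_sig − N = −56.8 − (−94.87) = 38.07 dB → 38.1 dB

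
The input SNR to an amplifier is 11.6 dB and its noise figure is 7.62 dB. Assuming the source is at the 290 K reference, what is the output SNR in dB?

By definition F = SNR_in/SNR_out, so in dB: SNR_out = SNR_in − NF
SNR_out = 11.6 − 7.62 = 3.98 dB

3.98 dB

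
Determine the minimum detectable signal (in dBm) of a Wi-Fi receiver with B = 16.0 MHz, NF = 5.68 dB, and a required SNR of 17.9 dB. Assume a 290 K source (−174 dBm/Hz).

Sensitivity = −174 + 10 log₁₀(B) + NF + SNR_min
= −174 + 72.04 + 5.68 + 17.9
= −78.38 dBm → −78.4 dBm

−78.4 dBm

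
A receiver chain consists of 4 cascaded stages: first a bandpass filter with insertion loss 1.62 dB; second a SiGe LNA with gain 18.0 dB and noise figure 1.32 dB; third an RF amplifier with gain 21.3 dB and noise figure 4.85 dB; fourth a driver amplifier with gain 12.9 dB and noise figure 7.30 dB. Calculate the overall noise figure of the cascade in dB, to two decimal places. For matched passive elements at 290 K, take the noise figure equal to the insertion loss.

Convert to linear (a loss of L dB is a gain of −L dB): F_i = 10^(NF_i/10), G_i = 10^(G_i,dB/10)
  Stage 1: F_1 = 10^(1.62/10) = 1.452, G_1 = 10^(−1.62/10) = 0.6887
  Stage 2: F_2 = 10^(1.32/10) = 1.355, G_2 = 10^(18.0/10) = 63.10
  Stage 3: F_3 = 10^(4.85/10) = 3.055, G_3 = 10^(21.3/10) = 134.9
  Stage 4: F_4 = 10^(7.30/10) = 5.370, G_4 = 10^(12.9/10) = 19.50
Friis cascade:
  F = 1.452 + (1.355 − 1)/0.6887 + (3.055 − 1)/43.45 + (5.370 − 1)/5861 = 2.016
NF = 10 log₁₀(2.016) = 3.04 dB

3.04 dB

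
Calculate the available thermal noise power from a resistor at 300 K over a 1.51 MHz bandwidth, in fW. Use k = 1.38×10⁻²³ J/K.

P_n = kTB = 1.38×10⁻²³ × 300 × 1.51×10⁶ = 6.25×10⁻¹⁵ W = 6.25 fW

6.25 fW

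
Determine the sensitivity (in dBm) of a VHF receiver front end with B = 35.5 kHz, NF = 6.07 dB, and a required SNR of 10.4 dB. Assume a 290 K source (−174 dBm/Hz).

−112.0 dBm

Sensitivity = −174 + 10 log₁₀(B) + NF + SNR_min
= −174 + 45.5 + 6.07 + 10.4
= −112.03 dBm → −112.0 dBm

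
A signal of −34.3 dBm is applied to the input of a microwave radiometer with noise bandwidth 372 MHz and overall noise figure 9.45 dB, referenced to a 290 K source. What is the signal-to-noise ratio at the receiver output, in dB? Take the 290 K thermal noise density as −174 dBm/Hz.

Noise floor: N = −174 + 10 log₁₀(B) + NF
10 log₁₀(3.72×10⁸) = 85.71 dB
N = −174 + 85.71 + 9.45 = −78.84 dBm
SNR = P_sig − N = −34.3 − (−78.84) = 44.54 dB → 44.5 dB

44.5 dB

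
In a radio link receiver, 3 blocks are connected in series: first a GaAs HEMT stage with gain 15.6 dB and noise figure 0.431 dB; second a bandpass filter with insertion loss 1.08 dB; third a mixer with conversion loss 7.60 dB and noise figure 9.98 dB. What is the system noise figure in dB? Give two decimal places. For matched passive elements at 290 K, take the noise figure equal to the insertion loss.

Convert to linear (a loss of L dB is a gain of −L dB): F_i = 10^(NF_i/10), G_i = 10^(G_i,dB/10)
  Stage 1: F_1 = 10^(0.431/10) = 1.104, G_1 = 10^(15.6/10) = 36.31
  Stage 2: F_2 = 10^(1.08/10) = 1.282, G_2 = 10^(−1.08/10) = 0.7798
  Stage 3: F_3 = 10^(9.98/10) = 9.954, G_3 = 10^(−7.60/10) = 0.1738
Friis cascade:
  F = 1.104 + (1.282 − 1)/36.31 + (9.954 − 1)/28.31 = 1.428
NF = 10 log₁₀(1.428) = 1.55 dB

1.55 dB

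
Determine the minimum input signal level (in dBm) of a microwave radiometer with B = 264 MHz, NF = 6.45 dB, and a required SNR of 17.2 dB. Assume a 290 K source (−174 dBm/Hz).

−66.1 dBm

Sensitivity = −174 + 10 log₁₀(B) + NF + SNR_min
= −174 + 84.22 + 6.45 + 17.2
= −66.13 dBm → −66.1 dBm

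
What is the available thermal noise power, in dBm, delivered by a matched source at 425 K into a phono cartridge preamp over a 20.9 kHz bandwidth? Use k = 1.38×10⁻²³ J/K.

P_n = kTB = 1.38×10⁻²³ × 425 × 2.09×10⁴ = 1.23×10⁻¹⁶ W
In dBm: 10 log₁₀(1.23×10⁻¹⁶ / 10⁻³) = −129.1 dBm

−129.1 dBm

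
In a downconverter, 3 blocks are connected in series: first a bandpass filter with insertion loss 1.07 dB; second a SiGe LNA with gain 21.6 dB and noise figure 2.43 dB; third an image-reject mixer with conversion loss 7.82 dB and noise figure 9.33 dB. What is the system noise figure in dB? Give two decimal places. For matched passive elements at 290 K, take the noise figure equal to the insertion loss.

Convert to linear (a loss of L dB is a gain of −L dB): F_i = 10^(NF_i/10), G_i = 10^(G_i,dB/10)
  Stage 1: F_1 = 10^(1.07/10) = 1.279, G_1 = 10^(−1.07/10) = 0.7816
  Stage 2: F_2 = 10^(2.43/10) = 1.750, G_2 = 10^(21.6/10) = 144.5
  Stage 3: F_3 = 10^(9.33/10) = 8.570, G_3 = 10^(−7.82/10) = 0.1652
Friis cascade:
  F = 1.279 + (1.750 − 1)/0.7816 + (8.570 − 1)/113.0 = 2.306
NF = 10 log₁₀(2.306) = 3.63 dB

3.63 dB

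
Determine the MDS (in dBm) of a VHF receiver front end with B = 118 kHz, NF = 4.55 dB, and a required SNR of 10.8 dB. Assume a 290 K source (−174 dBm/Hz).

Sensitivity = −174 + 10 log₁₀(B) + NF + SNR_min
= −174 + 50.72 + 4.55 + 10.8
= −107.93 dBm → −107.9 dBm

−107.9 dBm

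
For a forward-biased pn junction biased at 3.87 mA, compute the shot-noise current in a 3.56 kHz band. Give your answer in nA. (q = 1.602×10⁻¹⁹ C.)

I_n = √(2qI·B)
2qI·B = 2 × 1.602×10⁻¹⁹ × 3.87×10⁻³ × 3.56×10³ = 4.41×10⁻¹⁸ A²
I_n = √(4.41×10⁻¹⁸) = 2.10×10⁻⁹ A = 2.10 nA

2.10 nA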